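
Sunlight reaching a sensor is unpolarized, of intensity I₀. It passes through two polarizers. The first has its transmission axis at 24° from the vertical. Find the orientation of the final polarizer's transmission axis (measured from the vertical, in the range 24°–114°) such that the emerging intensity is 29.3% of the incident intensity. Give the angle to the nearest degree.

θ ≈ 64°

Unpolarized light through the first polarizer → I₁ = ½ I₀, now polarized at 24°.
Need I₂/I₀ = 0.293, so cos²(θ − 24°) = 0.293 / 0.5 = 0.586.
θ − 24° = arccos(√0.586) = 40.0°, giving θ ≈ 24 + 40.0 = 64.0°.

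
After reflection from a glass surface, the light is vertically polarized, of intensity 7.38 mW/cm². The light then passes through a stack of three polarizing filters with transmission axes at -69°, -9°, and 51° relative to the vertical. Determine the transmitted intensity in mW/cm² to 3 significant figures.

I ≈ 0.0592 mW/cm²

I₁ = 7.38 mW/cm² · cos²(69°) = 0.9478 mW/cm².
I₂ = I₁ · cos²(60°) = 0.9478 · 0.25 = 0.2369 mW/cm².
I₃ = I₂ · cos²(60°) = 0.2369 · 0.25 = 0.05924 mW/cm².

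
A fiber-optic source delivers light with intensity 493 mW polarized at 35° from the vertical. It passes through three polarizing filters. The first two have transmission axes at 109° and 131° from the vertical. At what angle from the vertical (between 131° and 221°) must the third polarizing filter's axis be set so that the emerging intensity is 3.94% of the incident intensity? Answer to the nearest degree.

By Malus's law, I₁ = I₀ cos²(109° − 35°) = I₀ cos²(74°) = 0.07598 I₀.
I₂ = I₁ cos²(131° − 109°) = 0.07598 I₀ · cos²(22°) = 0.06531 I₀.
Need I₃/I₀ = 0.0394, so cos²(θ − 131°) = 0.0394 / 0.06531 = 0.6032.
θ − 131° = arccos(√0.6032) = 39.0°, giving θ ≈ 131 + 39.0 = 170.0°.

θ ≈ 170°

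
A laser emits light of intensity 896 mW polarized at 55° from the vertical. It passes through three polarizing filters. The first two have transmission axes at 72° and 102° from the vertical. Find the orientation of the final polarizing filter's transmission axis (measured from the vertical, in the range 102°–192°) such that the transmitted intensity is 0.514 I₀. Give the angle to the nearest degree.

I₁ = I₀ cos²(72° − 55°) = I₀ cos²(17°) = 0.9145 I₀.
I₂ = I₁ cos²(102° − 72°) = 0.9145 I₀ · cos²(30°) = 0.6859 I₀.
Need I₃/I₀ = 0.514, so cos²(θ − 102°) = 0.514 / 0.6859 = 0.7494.
θ − 102° = arccos(√0.7494) = 30.0°, giving θ ≈ 102 + 30.0 = 132.0°.

θ ≈ 132°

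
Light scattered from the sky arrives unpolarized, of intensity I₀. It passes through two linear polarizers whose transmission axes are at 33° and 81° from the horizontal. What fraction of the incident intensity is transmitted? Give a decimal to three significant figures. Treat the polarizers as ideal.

Unpolarized light through the first polarizer → I₁ = ½ I₀, now polarized at 33°.
I₂ = I₁ cos²(81° − 33°) = 0.5 I₀ · cos²(48°) = 0.2239 I₀.
Transmitted fraction = 0.2239.

≈ 0.224 I₀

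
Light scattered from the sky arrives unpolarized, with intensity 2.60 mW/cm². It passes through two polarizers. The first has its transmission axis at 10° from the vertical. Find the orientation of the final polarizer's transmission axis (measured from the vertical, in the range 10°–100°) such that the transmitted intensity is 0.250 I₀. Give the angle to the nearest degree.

Unpolarized light through the first polarizer → I₁ = ½ I₀, now polarized at 10°.
Need I₂/I₀ = 0.25, so cos²(θ − 10°) = 0.25 / 0.5 = 0.5.
θ − 10° = arccos(√0.5) = 45.0°, giving θ ≈ 10 + 45.0 = 55.0°.

θ ≈ 55°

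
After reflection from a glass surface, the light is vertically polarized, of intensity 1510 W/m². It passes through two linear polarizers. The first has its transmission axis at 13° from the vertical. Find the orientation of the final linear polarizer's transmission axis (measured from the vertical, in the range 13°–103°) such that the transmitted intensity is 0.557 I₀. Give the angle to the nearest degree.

I₁ = I₀ cos²(13° − 0°) = I₀ cos²(13°) = 0.9494 I₀.
Need I₂/I₀ = 0.557, so cos²(θ − 13°) = 0.557 / 0.9494 = 0.5867.
θ − 13° = arccos(√0.5867) = 40.0°, giving θ ≈ 13 + 40.0 = 53.0°.

θ ≈ 53°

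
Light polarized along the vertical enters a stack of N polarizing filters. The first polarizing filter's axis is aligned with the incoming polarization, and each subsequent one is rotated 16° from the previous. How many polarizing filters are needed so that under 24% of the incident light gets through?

N = 20

First polarizer is aligned with the polarization: full transmission.
Each further stage multiplies by cos²(16°) = 0.924.
After N polarizers: T = 0.924^(N−1). Require T < 0.24 ⇒ N−1 > ln(0.24)/ln(0.924) = 18.06, so N−1 ≥ 19 and N = 20.
Check: N=20 gives T = 0.2228 < 0.24; N=19 gives T = 0.2412.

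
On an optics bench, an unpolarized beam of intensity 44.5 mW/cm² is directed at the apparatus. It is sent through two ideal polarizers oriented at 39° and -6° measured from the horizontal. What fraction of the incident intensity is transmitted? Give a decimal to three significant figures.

I/I₀ ≈ 0.250

Unpolarized light through the first polarizer → I₁ = 44.5 mW/cm²/2 = 22.25 mW/cm², polarized at 39°.
I₂ = I₁ · cos²(45°) = 22.25 · 0.5 = 11.13 mW/cm².
Transmitted fraction = 0.25.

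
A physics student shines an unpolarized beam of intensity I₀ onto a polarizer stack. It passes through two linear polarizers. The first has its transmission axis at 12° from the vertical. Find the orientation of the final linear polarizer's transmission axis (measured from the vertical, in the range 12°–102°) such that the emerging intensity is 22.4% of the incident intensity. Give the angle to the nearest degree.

θ ≈ 60°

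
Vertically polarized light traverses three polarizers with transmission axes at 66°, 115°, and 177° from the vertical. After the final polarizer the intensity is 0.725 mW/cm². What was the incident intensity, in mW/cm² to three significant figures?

By Malus's law, I₁ = I₀ cos²(66° − 0°) = I₀ cos²(66°) = 0.1654 I₀.
I₂ = I₁ cos²(115° − 66°) = 0.1654 I₀ · cos²(49°) = 0.07121 I₀.
I₃ = I₂ cos²(177° − 115°) = 0.07121 I₀ · cos²(62°) = 0.01569 I₀.
So 0.725 mW/cm² = 0.01569 I₀, giving I₀ = 0.725/0.01569 = 46.2 mW/cm².

I₀ ≈ 46.2 mW/cm²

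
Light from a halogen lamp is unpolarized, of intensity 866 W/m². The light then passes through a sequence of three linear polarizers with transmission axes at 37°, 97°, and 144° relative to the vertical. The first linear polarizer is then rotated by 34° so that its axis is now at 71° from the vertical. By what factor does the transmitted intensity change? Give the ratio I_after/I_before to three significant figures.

I_new/I_old ≈ 3.23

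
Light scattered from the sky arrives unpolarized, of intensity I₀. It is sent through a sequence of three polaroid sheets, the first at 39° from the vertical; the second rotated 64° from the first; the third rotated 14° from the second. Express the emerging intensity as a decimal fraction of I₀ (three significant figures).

≈ 0.0905 I₀

Unpolarized light through the first polarizer → I₁ = ½ I₀, now polarized at 39°.
I₂ = I₁ cos²(64°) = 0.5 · 0.1922 I₀ = 0.09608 I₀.
I₃ = I₂ cos²(14°) = 0.09608 · 0.9415 I₀ = 0.09046 I₀.
Transmitted fraction = 0.09046.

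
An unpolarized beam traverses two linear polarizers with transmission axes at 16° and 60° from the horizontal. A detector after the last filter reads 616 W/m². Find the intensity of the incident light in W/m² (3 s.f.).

I₀ ≈ 2380 W/m²

Unpolarized light through the first polarizer → I₁ = ½ I₀, now polarized at 16°.
I₂ = I₁ cos²(60° − 16°) = 0.5 I₀ · cos²(44°) = 0.2587 I₀.
So 616 W/m² = 0.2587 I₀, giving I₀ = 616/0.2587 = 2381 W/m².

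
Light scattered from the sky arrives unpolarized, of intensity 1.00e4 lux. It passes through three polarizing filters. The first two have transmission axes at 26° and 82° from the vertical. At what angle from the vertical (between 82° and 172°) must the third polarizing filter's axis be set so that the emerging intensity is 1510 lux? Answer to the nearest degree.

Unpolarized light through the first polarizer → I₁ = ½ I₀, now polarized at 26°.
I₂ = I₁ cos²(82° − 26°) = 0.5 I₀ · cos²(56°) = 0.1563 I₀.
Target fraction: 1510 / 1.00e4 lux = 0.151 of I₀.
Need I₃/I₀ = 0.151, so cos²(θ − 82°) = 0.151 / 0.1563 = 0.9658.
θ − 82° = arccos(√0.9658) = 10.7°, giving θ ≈ 82 + 10.7 = 92.7°.

θ ≈ 93°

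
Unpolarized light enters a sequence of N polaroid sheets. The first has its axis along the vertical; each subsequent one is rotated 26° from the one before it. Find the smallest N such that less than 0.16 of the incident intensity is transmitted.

N = 7

First polarizer halves the unpolarized light: factor 1/2.
Each further stage multiplies by cos²(26°) = 0.8078.
After N polarizers: T = 0.5·0.8078^(N−1). Require T < 0.16 ⇒ N−1 > ln(0.16/0.5)/ln(0.8078) = 5.34, so N−1 ≥ 6 and N = 7.
Check: N=7 gives T = 0.139 < 0.16; N=6 gives T = 0.172.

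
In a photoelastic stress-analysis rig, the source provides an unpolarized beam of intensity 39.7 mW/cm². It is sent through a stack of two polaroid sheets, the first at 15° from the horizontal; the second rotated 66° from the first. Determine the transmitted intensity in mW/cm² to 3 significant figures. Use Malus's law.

Unpolarized light through the first polarizer → I₁ = 39.7 mW/cm²/2 = 19.85 mW/cm², polarized at 15°.
I₂ = I₁ · cos²(66°) = 19.85 · 0.1654 = 3.284 mW/cm².

I ≈ 3.28 mW/cm²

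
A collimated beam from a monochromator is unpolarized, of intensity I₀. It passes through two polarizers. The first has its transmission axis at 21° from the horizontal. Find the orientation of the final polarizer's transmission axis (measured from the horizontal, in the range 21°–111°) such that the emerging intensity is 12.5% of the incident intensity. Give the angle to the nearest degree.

θ ≈ 81°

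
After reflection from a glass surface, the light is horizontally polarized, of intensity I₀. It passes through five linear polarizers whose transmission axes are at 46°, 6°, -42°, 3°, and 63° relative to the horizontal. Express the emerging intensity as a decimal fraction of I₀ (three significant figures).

I₁ = I₀ cos²(46° − 0°) = I₀ cos²(46°) = 0.4826 I₀.
I₂ = I₁ cos²(6° − 46°) = 0.4826 I₀ · cos²(40°) = 0.2832 I₀.
I₃ = I₂ cos²(-42° − 6°) = 0.2832 I₀ · cos²(48°) = 0.1268 I₀.
I₄ = I₃ cos²(3° + 42°) = 0.1268 I₀ · cos²(45°) = 0.06339 I₀.
I₅ = I₄ cos²(63° − 3°) = 0.06339 I₀ · cos²(60°) = 0.01585 I₀.
Transmitted fraction = 0.01585.

≈ 0.0158 I₀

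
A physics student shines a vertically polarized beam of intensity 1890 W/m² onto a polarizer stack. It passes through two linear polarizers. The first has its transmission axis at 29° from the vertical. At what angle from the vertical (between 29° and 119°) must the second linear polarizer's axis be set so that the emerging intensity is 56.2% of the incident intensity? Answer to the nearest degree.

θ ≈ 60°

By Malus's law, I₁ = I₀ cos²(29° − 0°) = I₀ cos²(29°) = 0.765 I₀.
Need I₂/I₀ = 0.562, so cos²(θ − 29°) = 0.562 / 0.765 = 0.7347.
θ − 29° = arccos(√0.7347) = 31.0°, giving θ ≈ 29 + 31.0 = 60.0°.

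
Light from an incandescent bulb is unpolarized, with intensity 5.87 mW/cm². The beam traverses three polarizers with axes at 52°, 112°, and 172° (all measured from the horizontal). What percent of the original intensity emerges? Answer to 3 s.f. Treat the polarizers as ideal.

Unpolarized light through the first polarizer → I₁ = 5.87 mW/cm²/2 = 2.935 mW/cm², polarized at 52°.
I₂ = I₁ · cos²(60°) = 2.935 · 0.25 = 0.7338 mW/cm².
I₃ = I₂ · cos²(60°) = 0.7338 · 0.25 = 0.1834 mW/cm².
That is 3.125% of the incident intensity.

≈ 3.13%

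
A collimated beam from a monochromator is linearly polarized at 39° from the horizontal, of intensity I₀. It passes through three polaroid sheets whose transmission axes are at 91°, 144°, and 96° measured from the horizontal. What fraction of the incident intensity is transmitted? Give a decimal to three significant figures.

≈ 0.0615 I₀

By Malus's law, I₁ = I₀ cos²(91° − 39°) = I₀ cos²(52°) = 0.379 I₀.
I₂ = I₁ cos²(144° − 91°) = 0.379 I₀ · cos²(53°) = 0.1373 I₀.
I₃ = I₂ cos²(96° − 144°) = 0.1373 I₀ · cos²(48°) = 0.06147 I₀.
Transmitted fraction = 0.06147.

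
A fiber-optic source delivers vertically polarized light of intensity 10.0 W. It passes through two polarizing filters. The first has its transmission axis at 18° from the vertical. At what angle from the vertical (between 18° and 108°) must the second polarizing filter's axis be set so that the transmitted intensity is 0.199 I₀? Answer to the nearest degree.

I₁ = I₀ cos²(18° − 0°) = I₀ cos²(18°) = 0.9045 I₀.
Need I₂/I₀ = 0.199, so cos²(θ − 18°) = 0.199 / 0.9045 = 0.22.
θ − 18° = arccos(√0.22) = 62.0°, giving θ ≈ 18 + 62.0 = 80.0°.

θ ≈ 80°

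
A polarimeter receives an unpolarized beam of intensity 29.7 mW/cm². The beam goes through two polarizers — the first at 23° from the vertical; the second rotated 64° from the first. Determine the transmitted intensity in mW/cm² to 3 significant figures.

I ≈ 2.85 mW/cm²

Unpolarized light through the first polarizer → I₁ = 29.7 mW/cm²/2 = 14.85 mW/cm², polarized at 23°.
I₂ = I₁ · cos²(64°) = 14.85 · 0.1922 = 2.854 mW/cm².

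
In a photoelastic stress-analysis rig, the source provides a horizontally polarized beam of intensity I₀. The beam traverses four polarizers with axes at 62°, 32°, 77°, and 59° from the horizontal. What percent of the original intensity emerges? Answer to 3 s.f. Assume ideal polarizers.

≈ 7.48%

I₁ = I₀ cos²(62° − 0°) = I₀ cos²(62°) = 0.2204 I₀.
I₂ = I₁ cos²(32° − 62°) = 0.2204 I₀ · cos²(30°) = 0.1653 I₀.
I₃ = I₂ cos²(77° − 32°) = 0.1653 I₀ · cos²(45°) = 0.08265 I₀.
I₄ = I₃ cos²(59° − 77°) = 0.08265 I₀ · cos²(18°) = 0.07476 I₀.
That is 7.476% of the incident intensity.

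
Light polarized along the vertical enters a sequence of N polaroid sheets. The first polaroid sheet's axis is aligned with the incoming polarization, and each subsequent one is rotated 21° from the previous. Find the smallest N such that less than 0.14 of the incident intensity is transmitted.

First polarizer is aligned with the polarization: full transmission.
Each further stage multiplies by cos²(21°) = 0.8716.
After N polarizers: T = 0.8716^(N−1). Require T < 0.14 ⇒ N−1 > ln(0.14)/ln(0.8716) = 14.30, so N−1 ≥ 15 and N = 16.
Check: N=16 gives T = 0.1272 < 0.14; N=15 gives T = 0.146.

N = 16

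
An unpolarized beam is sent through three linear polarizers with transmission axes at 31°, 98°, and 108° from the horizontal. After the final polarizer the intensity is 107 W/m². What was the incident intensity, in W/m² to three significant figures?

Unpolarized light through the first polarizer → I₁ = ½ I₀, now polarized at 31°.
I₂ = I₁ cos²(98° − 31°) = 0.5 I₀ · cos²(67°) = 0.07634 I₀.
I₃ = I₂ cos²(108° − 98°) = 0.07634 I₀ · cos²(10°) = 0.07403 I₀.
So 107 W/m² = 0.07403 I₀, giving I₀ = 107/0.07403 = 1445 W/m².

I₀ ≈ 1450 W/m²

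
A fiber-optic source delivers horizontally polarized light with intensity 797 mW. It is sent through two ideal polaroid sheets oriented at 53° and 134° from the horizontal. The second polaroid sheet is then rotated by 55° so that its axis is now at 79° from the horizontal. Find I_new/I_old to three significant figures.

I_new/I_old ≈ 33.0

Before rotation:
I₁ = I₀ cos²(53° − 0°) = I₀ cos²(53°) = 0.3622 I₀.
I₂ = I₁ cos²(134° − 53°) = 0.3622 I₀ · cos²(81°) = 0.008863 I₀.
After rotation:
I₁ = I₀ cos²(53° − 0°) = I₀ cos²(53°) = 0.3622 I₀.
I₂ = I₁ cos²(79° − 53°) = 0.3622 I₀ · cos²(26°) = 0.2926 I₀.
Ratio = 0.2926 / 0.008863 = 33.01.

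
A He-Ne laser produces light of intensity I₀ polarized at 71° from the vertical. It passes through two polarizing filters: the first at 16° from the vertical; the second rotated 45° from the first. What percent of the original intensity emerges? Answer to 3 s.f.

I₁ = I₀ cos²(16° − 71°) = I₀ cos²(55°) = 0.329 I₀.
I₂ = I₁ cos²(45°) = 0.329 · 0.5 I₀ = 0.1645 I₀.
That is 16.45% of the incident intensity.

≈ 16.4%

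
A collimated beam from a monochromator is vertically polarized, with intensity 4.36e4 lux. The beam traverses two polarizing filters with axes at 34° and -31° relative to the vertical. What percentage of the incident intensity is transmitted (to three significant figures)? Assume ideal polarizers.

≈ 12.3%

By Malus's law, I₁ = 4.36e4 lux · cos²(34°) = 2.997e+04 lux.
I₂ = I₁ · cos²(65°) = 2.997e+04 · 0.1786 = 5352 lux.
That is 12.28% of the incident intensity.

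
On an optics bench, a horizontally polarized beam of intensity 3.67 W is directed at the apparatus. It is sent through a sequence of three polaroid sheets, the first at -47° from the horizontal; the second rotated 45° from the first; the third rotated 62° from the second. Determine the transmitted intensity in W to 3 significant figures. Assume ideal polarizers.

I₁ = 3.67 W · cos²(47°) = 1.707 W.
I₂ = I₁ · cos²(45°) = 1.707 · 0.5 = 0.8535 W.
I₃ = I₂ · cos²(62°) = 0.8535 · 0.2204 = 0.1881 W.

I ≈ 0.188 W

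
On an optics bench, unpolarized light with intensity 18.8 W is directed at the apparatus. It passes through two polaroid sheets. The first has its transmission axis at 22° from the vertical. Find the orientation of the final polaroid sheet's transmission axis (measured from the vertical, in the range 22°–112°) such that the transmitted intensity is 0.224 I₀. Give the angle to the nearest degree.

θ ≈ 70°

Unpolarized light through the first polarizer → I₁ = ½ I₀, now polarized at 22°.
Need I₂/I₀ = 0.224, so cos²(θ − 22°) = 0.224 / 0.5 = 0.448.
θ − 22° = arccos(√0.448) = 48.0°, giving θ ≈ 22 + 48.0 = 70.0°.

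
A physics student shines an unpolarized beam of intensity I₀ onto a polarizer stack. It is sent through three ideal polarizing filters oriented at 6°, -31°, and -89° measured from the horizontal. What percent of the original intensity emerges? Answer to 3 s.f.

Unpolarized light through the first polarizer → I₁ = ½ I₀, now polarized at 6°.
I₂ = I₁ cos²(-31° − 6°) = 0.5 I₀ · cos²(37°) = 0.3189 I₀.
I₃ = I₂ cos²(-89° + 31°) = 0.3189 I₀ · cos²(58°) = 0.08955 I₀.
That is 8.955% of the incident intensity.

≈ 8.96%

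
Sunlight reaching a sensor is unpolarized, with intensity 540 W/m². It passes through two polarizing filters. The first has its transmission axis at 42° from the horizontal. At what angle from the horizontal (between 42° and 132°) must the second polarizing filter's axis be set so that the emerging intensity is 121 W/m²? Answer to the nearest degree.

θ ≈ 90°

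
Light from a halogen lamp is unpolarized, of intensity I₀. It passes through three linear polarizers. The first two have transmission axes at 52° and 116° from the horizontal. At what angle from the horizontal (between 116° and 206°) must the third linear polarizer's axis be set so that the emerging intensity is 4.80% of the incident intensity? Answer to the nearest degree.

θ ≈ 161°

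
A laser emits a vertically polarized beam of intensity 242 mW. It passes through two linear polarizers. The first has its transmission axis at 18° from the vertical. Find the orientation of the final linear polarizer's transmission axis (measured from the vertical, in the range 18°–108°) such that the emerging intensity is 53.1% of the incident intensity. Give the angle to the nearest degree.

I₁ = I₀ cos²(18° − 0°) = I₀ cos²(18°) = 0.9045 I₀.
Need I₂/I₀ = 0.531, so cos²(θ − 18°) = 0.531 / 0.9045 = 0.5871.
θ − 18° = arccos(√0.5871) = 40.0°, giving θ ≈ 18 + 40.0 = 58.0°.

θ ≈ 58°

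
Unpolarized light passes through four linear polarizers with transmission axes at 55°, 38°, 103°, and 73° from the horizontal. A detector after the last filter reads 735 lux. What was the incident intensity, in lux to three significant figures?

Unpolarized light through the first polarizer → I₁ = ½ I₀, now polarized at 55°.
I₂ = I₁ cos²(38° − 55°) = 0.5 I₀ · cos²(17°) = 0.4573 I₀.
I₃ = I₂ cos²(103° − 38°) = 0.4573 I₀ · cos²(65°) = 0.08167 I₀.
I₄ = I₃ cos²(73° − 103°) = 0.08167 I₀ · cos²(30°) = 0.06125 I₀.
So 735 lux = 0.06125 I₀, giving I₀ = 735/0.06125 = 1.2e+04 lux.

I₀ ≈ 1.20e4 lux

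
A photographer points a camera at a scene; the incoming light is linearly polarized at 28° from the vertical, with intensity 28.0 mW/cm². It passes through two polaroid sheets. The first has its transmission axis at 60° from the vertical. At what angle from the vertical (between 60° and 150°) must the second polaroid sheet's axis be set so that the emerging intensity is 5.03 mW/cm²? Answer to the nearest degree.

θ ≈ 120°

I₁ = I₀ cos²(60° − 28°) = I₀ cos²(32°) = 0.7192 I₀.
Target fraction: 5.03 / 28.0 mW/cm² = 0.1796 of I₀.
Need I₂/I₀ = 0.1796, so cos²(θ − 60°) = 0.1796 / 0.7192 = 0.2498.
θ − 60° = arccos(√0.2498) = 60.0°, giving θ ≈ 60 + 60.0 = 120.0°.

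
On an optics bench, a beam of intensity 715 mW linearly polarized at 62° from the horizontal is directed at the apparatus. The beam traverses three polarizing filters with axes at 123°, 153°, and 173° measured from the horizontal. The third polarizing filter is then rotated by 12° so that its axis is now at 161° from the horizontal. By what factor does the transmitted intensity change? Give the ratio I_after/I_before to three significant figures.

I_new/I_old ≈ 1.11

Before rotation:
I₁ = I₀ cos²(123° − 62°) = I₀ cos²(61°) = 0.235 I₀.
I₂ = I₁ cos²(153° − 123°) = 0.235 I₀ · cos²(30°) = 0.1763 I₀.
I₃ = I₂ cos²(173° − 153°) = 0.1763 I₀ · cos²(20°) = 0.1557 I₀.
After rotation:
I₁ = I₀ cos²(123° − 62°) = I₀ cos²(61°) = 0.235 I₀.
I₂ = I₁ cos²(153° − 123°) = 0.235 I₀ · cos²(30°) = 0.1763 I₀.
I₃ = I₂ cos²(161° − 153°) = 0.1763 I₀ · cos²(8°) = 0.1729 I₀.
Ratio = 0.1729 / 0.1557 = 1.111.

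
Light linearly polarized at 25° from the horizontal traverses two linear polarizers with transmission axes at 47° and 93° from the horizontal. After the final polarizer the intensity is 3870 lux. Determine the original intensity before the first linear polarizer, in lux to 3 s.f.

I₁ = I₀ cos²(47° − 25°) = I₀ cos²(22°) = 0.8597 I₀.
I₂ = I₁ cos²(93° − 47°) = 0.8597 I₀ · cos²(46°) = 0.4148 I₀.
So 3870 lux = 0.4148 I₀, giving I₀ = 3870/0.4148 = 9329 lux.

I₀ ≈ 9330 lux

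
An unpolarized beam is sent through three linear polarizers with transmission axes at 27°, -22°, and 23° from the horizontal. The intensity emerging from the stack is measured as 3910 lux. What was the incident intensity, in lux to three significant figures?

Unpolarized light through the first polarizer → I₁ = ½ I₀, now polarized at 27°.
I₂ = I₁ cos²(-22° − 27°) = 0.5 I₀ · cos²(49°) = 0.2152 I₀.
I₃ = I₂ cos²(23° + 22°) = 0.2152 I₀ · cos²(45°) = 0.1076 I₀.
So 3910 lux = 0.1076 I₀, giving I₀ = 3910/0.1076 = 3.634e+04 lux.

I₀ ≈ 3.63e4 lux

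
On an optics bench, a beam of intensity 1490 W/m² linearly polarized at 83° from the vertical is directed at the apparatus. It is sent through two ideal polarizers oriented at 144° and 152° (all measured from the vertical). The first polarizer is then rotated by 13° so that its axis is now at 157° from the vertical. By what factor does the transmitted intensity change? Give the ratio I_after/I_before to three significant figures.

I_new/I_old ≈ 0.327

Before rotation:
I₁ = I₀ cos²(144° − 83°) = I₀ cos²(61°) = 0.235 I₀.
I₂ = I₁ cos²(152° − 144°) = 0.235 I₀ · cos²(8°) = 0.2305 I₀.
After rotation:
I₁ = I₀ cos²(157° − 83°) = I₀ cos²(74°) = 0.07598 I₀.
I₂ = I₁ cos²(152° − 157°) = 0.07598 I₀ · cos²(5°) = 0.0754 I₀.
Ratio = 0.0754 / 0.2305 = 0.3271.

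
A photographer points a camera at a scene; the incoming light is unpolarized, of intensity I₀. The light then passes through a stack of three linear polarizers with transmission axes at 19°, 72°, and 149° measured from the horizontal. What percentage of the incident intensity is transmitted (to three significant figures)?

≈ 0.916%

Unpolarized light through the first polarizer → I₁ = ½ I₀, now polarized at 19°.
I₂ = I₁ cos²(72° − 19°) = 0.5 I₀ · cos²(53°) = 0.1811 I₀.
I₃ = I₂ cos²(149° − 72°) = 0.1811 I₀ · cos²(77°) = 0.009164 I₀.
That is 0.9164% of the incident intensity.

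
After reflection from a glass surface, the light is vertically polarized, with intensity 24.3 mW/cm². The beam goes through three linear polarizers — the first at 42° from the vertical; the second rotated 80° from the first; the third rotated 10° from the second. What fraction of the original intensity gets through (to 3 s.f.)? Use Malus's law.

I/I₀ ≈ 0.0162

By Malus's law, I₁ = 24.3 mW/cm² · cos²(42°) = 13.42 mW/cm².
I₂ = I₁ · cos²(80°) = 13.42 · 0.03015 = 0.4047 mW/cm².
I₃ = I₂ · cos²(10°) = 0.4047 · 0.9698 = 0.3925 mW/cm².
Transmitted fraction = 0.01615.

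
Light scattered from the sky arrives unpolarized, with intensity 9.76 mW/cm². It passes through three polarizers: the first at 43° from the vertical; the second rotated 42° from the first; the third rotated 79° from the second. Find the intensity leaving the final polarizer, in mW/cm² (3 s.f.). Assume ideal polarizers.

I ≈ 0.0981 mW/cm²

Unpolarized light through the first polarizer → I₁ = 9.76 mW/cm²/2 = 4.88 mW/cm², polarized at 43°.
I₂ = I₁ · cos²(42°) = 4.88 · 0.5523 = 2.695 mW/cm².
I₃ = I₂ · cos²(79°) = 2.695 · 0.03641 = 0.09812 mW/cm².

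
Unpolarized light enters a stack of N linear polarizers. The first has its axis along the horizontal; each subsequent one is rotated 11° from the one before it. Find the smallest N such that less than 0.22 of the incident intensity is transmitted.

N = 24

First polarizer halves the unpolarized light: factor 1/2.
Each further stage multiplies by cos²(11°) = 0.9636.
After N polarizers: T = 0.5·0.9636^(N−1). Require T < 0.22 ⇒ N−1 > ln(0.22/0.5)/ln(0.9636) = 22.14, so N−1 ≥ 23 and N = 24.
Check: N=24 gives T = 0.2131 < 0.22; N=23 gives T = 0.2211.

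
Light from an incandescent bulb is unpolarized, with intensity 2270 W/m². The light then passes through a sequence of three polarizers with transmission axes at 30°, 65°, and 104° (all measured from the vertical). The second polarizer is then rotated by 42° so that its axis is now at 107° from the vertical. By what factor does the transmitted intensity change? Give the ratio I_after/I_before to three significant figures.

Before rotation:
Unpolarized light through the first polarizer → I₁ = ½ I₀, now polarized at 30°.
I₂ = I₁ cos²(65° − 30°) = 0.5 I₀ · cos²(35°) = 0.3355 I₀.
I₃ = I₂ cos²(104° − 65°) = 0.3355 I₀ · cos²(39°) = 0.2026 I₀.
After rotation:
Unpolarized light through the first polarizer → I₁ = ½ I₀, now polarized at 30°.
I₂ = I₁ cos²(107° − 30°) = 0.5 I₀ · cos²(77°) = 0.0253 I₀.
I₃ = I₂ cos²(104° − 107°) = 0.0253 I₀ · cos²(3°) = 0.02523 I₀.
Ratio = 0.02523 / 0.2026 = 0.1245.

I_new/I_old ≈ 0.125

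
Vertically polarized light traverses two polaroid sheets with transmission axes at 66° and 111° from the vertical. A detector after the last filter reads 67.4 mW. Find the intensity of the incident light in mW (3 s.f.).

By Malus's law, I₁ = I₀ cos²(66° − 0°) = I₀ cos²(66°) = 0.1654 I₀.
I₂ = I₁ cos²(111° − 66°) = 0.1654 I₀ · cos²(45°) = 0.08272 I₀.
So 67.4 mW = 0.08272 I₀, giving I₀ = 67.4/0.08272 = 814.8 mW.

I₀ ≈ 815 mW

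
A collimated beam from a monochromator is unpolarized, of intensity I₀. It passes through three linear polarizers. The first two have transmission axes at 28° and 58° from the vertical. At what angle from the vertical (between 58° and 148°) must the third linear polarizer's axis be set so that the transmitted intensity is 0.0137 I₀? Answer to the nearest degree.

Unpolarized light through the first polarizer → I₁ = ½ I₀, now polarized at 28°.
I₂ = I₁ cos²(58° − 28°) = 0.5 I₀ · cos²(30°) = 0.375 I₀.
Need I₃/I₀ = 0.0137, so cos²(θ − 58°) = 0.0137 / 0.375 = 0.03653.
θ − 58° = arccos(√0.03653) = 79.0°, giving θ ≈ 58 + 79.0 = 137.0°.

θ ≈ 137°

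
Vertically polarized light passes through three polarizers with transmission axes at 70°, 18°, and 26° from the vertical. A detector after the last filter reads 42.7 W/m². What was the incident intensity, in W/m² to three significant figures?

I₀ ≈ 982 W/m²

By Malus's law, I₁ = I₀ cos²(70° − 0°) = I₀ cos²(70°) = 0.117 I₀.
I₂ = I₁ cos²(18° − 70°) = 0.117 I₀ · cos²(52°) = 0.04434 I₀.
I₃ = I₂ cos²(26° − 18°) = 0.04434 I₀ · cos²(8°) = 0.04348 I₀.
So 42.7 W/m² = 0.04348 I₀, giving I₀ = 42.7/0.04348 = 982.1 W/m².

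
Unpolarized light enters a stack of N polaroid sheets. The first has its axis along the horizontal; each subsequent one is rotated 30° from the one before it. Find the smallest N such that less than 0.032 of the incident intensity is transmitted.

N = 11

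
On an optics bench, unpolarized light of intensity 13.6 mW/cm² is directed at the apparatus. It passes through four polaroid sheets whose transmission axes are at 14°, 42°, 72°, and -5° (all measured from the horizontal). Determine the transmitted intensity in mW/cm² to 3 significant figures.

I ≈ 0.201 mW/cm²

Unpolarized light through the first polarizer → I₁ = 13.6 mW/cm²/2 = 6.8 mW/cm², polarized at 14°.
I₂ = I₁ · cos²(28°) = 6.8 · 0.7796 = 5.301 mW/cm².
I₃ = I₂ · cos²(30°) = 5.301 · 0.75 = 3.976 mW/cm².
I₄ = I₃ · cos²(77°) = 3.976 · 0.0506 = 0.2012 mW/cm².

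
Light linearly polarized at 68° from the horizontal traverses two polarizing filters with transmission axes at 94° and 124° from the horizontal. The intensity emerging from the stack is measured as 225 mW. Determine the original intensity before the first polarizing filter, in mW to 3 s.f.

By Malus's law, I₁ = I₀ cos²(94° − 68°) = I₀ cos²(26°) = 0.8078 I₀.
I₂ = I₁ cos²(124° − 94°) = 0.8078 I₀ · cos²(30°) = 0.6059 I₀.
So 225 mW = 0.6059 I₀, giving I₀ = 225/0.6059 = 371.4 mW.

I₀ ≈ 371 mW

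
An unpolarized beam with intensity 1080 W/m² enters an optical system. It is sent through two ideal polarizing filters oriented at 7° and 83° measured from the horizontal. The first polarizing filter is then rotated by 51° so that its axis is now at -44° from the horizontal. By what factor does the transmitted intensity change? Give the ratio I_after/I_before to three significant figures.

Before rotation:
Unpolarized light through the first polarizer → I₁ = ½ I₀, now polarized at 7°.
I₂ = I₁ cos²(83° − 7°) = 0.5 I₀ · cos²(76°) = 0.02926 I₀.
After rotation:
Unpolarized light through the first polarizer → I₁ = ½ I₀, now polarized at -44°.
Angle between axes 1 and 2: 53°. I₂ = 0.5 I₀ · cos²(53°) = 0.1811 I₀.
Ratio = 0.1811 / 0.02926 = 6.188.

I_new/I_old ≈ 6.19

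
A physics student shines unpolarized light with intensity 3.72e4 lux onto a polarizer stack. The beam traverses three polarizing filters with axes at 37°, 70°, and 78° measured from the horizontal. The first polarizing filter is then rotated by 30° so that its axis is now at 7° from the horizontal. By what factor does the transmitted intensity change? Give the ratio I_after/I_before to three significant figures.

Before rotation:
Unpolarized light through the first polarizer → I₁ = ½ I₀, now polarized at 37°.
I₂ = I₁ cos²(70° − 37°) = 0.5 I₀ · cos²(33°) = 0.3517 I₀.
I₃ = I₂ cos²(78° − 70°) = 0.3517 I₀ · cos²(8°) = 0.3449 I₀.
After rotation:
Unpolarized light through the first polarizer → I₁ = ½ I₀, now polarized at 7°.
I₂ = I₁ cos²(70° − 7°) = 0.5 I₀ · cos²(63°) = 0.1031 I₀.
I₃ = I₂ cos²(78° − 70°) = 0.1031 I₀ · cos²(8°) = 0.1011 I₀.
Ratio = 0.1011 / 0.3449 = 0.293.

I_new/I_old ≈ 0.293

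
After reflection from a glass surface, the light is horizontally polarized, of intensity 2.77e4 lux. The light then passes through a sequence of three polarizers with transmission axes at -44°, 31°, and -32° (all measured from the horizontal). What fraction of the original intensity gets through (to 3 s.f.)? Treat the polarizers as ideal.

By Malus's law, I₁ = 2.77e4 lux · cos²(44°) = 1.433e+04 lux.
I₂ = I₁ · cos²(75°) = 1.433e+04 · 0.06699 = 960.2 lux.
I₃ = I₂ · cos²(63°) = 960.2 · 0.2061 = 197.9 lux.
Transmitted fraction = 0.007144.

I/I₀ ≈ 0.00714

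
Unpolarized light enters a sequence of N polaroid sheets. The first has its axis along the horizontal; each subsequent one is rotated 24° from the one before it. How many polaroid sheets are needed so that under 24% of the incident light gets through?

First polarizer halves the unpolarized light: factor 1/2.
Each further stage multiplies by cos²(24°) = 0.8346.
After N polarizers: T = 0.5·0.8346^(N−1). Require T < 0.24 ⇒ N−1 > ln(0.24/0.5)/ln(0.8346) = 4.06, so N−1 ≥ 5 and N = 6.
Check: N=6 gives T = 0.2024 < 0.24; N=5 gives T = 0.2426.

N = 6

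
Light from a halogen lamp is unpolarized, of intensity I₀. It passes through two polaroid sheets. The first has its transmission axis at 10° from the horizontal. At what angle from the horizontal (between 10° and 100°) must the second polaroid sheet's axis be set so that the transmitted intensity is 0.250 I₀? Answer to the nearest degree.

θ ≈ 55°

Unpolarized light through the first polarizer → I₁ = ½ I₀, now polarized at 10°.
Need I₂/I₀ = 0.25, so cos²(θ − 10°) = 0.25 / 0.5 = 0.5.
θ − 10° = arccos(√0.5) = 45.0°, giving θ ≈ 10 + 45.0 = 55.0°.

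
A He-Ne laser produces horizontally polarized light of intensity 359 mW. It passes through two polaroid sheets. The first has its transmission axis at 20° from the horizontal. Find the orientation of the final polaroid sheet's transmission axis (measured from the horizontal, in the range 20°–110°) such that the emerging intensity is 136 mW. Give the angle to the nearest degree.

θ ≈ 69°

I₁ = I₀ cos²(20° − 0°) = I₀ cos²(20°) = 0.883 I₀.
Target fraction: 136 / 359 mW = 0.3788 of I₀.
Need I₂/I₀ = 0.3788, so cos²(θ − 20°) = 0.3788 / 0.883 = 0.429.
θ − 20° = arccos(√0.429) = 49.1°, giving θ ≈ 20 + 49.1 = 69.1°.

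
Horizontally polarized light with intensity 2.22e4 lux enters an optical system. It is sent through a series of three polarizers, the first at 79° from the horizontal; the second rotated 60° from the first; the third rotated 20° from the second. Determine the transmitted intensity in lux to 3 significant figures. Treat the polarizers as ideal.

By Malus's law, I₁ = 2.22e4 lux · cos²(79°) = 808.3 lux.
I₂ = I₁ · cos²(60°) = 808.3 · 0.25 = 202.1 lux.
I₃ = I₂ · cos²(20°) = 202.1 · 0.883 = 178.4 lux.

I ≈ 178 lux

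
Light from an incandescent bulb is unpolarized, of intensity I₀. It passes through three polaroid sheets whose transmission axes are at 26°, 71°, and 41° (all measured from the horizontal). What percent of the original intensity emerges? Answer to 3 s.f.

≈ 18.8%

Unpolarized light through the first polarizer → I₁ = ½ I₀, now polarized at 26°.
I₂ = I₁ cos²(71° − 26°) = 0.5 I₀ · cos²(45°) = 0.25 I₀.
I₃ = I₂ cos²(41° − 71°) = 0.25 I₀ · cos²(30°) = 0.1875 I₀.
That is 18.75% of the incident intensity.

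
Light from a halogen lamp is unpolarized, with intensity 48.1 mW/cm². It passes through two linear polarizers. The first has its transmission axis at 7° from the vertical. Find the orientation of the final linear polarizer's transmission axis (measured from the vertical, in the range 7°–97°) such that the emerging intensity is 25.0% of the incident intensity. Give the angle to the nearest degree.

θ ≈ 52°

Unpolarized light through the first polarizer → I₁ = ½ I₀, now polarized at 7°.
Need I₂/I₀ = 0.25, so cos²(θ − 7°) = 0.25 / 0.5 = 0.5.
θ − 7° = arccos(√0.5) = 45.0°, giving θ ≈ 7 + 45.0 = 52.0°.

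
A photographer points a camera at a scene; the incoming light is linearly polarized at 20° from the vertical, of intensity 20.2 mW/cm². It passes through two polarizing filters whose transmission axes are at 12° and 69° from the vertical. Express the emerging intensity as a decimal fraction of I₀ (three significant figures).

I/I₀ ≈ 0.291

I₁ = 20.2 mW/cm² · cos²(8°) = 19.81 mW/cm².
I₂ = I₁ · cos²(57°) = 19.81 · 0.2966 = 5.876 mW/cm².
Transmitted fraction = 0.2909.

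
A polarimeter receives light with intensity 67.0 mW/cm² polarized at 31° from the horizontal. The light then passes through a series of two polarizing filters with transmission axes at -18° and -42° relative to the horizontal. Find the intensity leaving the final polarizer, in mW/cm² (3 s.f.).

By Malus's law, I₁ = 67.0 mW/cm² · cos²(49°) = 28.84 mW/cm².
I₂ = I₁ · cos²(24°) = 28.84 · 0.8346 = 24.07 mW/cm².

I ≈ 24.1 mW/cm²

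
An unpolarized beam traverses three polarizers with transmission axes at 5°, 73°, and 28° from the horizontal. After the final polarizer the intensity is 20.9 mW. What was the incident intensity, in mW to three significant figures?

Unpolarized light through the first polarizer → I₁ = ½ I₀, now polarized at 5°.
I₂ = I₁ cos²(73° − 5°) = 0.5 I₀ · cos²(68°) = 0.07017 I₀.
I₃ = I₂ cos²(28° − 73°) = 0.07017 I₀ · cos²(45°) = 0.03508 I₀.
So 20.9 mW = 0.03508 I₀, giving I₀ = 20.9/0.03508 = 595.7 mW.

I₀ ≈ 596 mW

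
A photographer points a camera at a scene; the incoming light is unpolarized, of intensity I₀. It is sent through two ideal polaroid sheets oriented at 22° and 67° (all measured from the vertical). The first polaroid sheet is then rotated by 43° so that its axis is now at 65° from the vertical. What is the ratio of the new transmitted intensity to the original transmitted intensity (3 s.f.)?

Before rotation:
Unpolarized light through the first polarizer → I₁ = ½ I₀, now polarized at 22°.
I₂ = I₁ cos²(67° − 22°) = 0.5 I₀ · cos²(45°) = 0.25 I₀.
After rotation:
Unpolarized light through the first polarizer → I₁ = ½ I₀, now polarized at 65°.
I₂ = I₁ cos²(67° − 65°) = 0.5 I₀ · cos²(2°) = 0.4994 I₀.
Ratio = 0.4994 / 0.25 = 1.998.

I_new/I_old ≈ 2.00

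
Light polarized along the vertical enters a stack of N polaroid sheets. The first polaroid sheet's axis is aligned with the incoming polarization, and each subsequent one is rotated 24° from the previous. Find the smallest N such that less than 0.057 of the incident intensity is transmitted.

First polarizer is aligned with the polarization: full transmission.
Each further stage multiplies by cos²(24°) = 0.8346.
After N polarizers: T = 0.8346^(N−1). Require T < 0.057 ⇒ N−1 > ln(0.057)/ln(0.8346) = 15.84, so N−1 ≥ 16 and N = 17.
Check: N=17 gives T = 0.05538 < 0.057; N=16 gives T = 0.06636.

N = 17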